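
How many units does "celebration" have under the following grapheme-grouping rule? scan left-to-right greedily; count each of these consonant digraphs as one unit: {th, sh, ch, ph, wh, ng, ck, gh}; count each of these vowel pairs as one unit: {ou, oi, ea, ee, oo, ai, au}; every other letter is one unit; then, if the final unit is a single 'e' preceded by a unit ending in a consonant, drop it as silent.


Word: "celebration" (11 letters)
Left-to-right scan:
  1. 'c' (letter)
  2. 'e' (letter)
  3. 'l' (letter)
  4. 'e' (letter)
  5. 'b' (letter)
  6. 'r' (letter)
  7. 'a' (letter)
  8. 't' (letter)
  9. 'i' (letter)
  10. 'o' (letter)
  11. 'n' (letter)
Units from scan: 11
Sound units = 11 units


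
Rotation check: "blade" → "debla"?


Word: "blade", Candidate: "debla"
Method: check if candidate is substring of word+word
"bladeblade" contains "debla"? Yes
Is rotation = Yes


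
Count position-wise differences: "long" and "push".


Comparing character by character (same length = 4):
  Pos 0: 'l' vs 'p' !=
  Pos 1: 'o' vs 'u' !=
  Pos 2: 'n' vs 's' !=
  Pos 3: 'g' vs 'h' !=
Hamming distance = 4


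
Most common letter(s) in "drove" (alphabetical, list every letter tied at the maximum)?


Word: "drove"
Letter counts:
  'd': 1
  'e': 1
  'o': 1
  'r': 1
  'v': 1
Maximum count = 1
Most frequent = 'd', 'e', 'o', 'r', 'v' (1 time each)


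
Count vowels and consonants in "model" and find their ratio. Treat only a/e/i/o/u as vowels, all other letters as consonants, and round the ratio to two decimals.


Word: "model"
Vowels (a,e,i,o,u): 2
Consonants: 3
Ratio = 2/3
= 0.67


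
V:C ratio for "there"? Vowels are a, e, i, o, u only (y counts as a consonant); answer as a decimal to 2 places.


Word: "there"
Vowels (a,e,i,o,u): 2
Consonants: 3
Ratio = 2/3
= 0.67


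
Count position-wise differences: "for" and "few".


Comparing character by character (same length = 3):
  Pos 0: 'f' vs 'f' =
  Pos 1: 'o' vs 'e' !=
  Pos 2: 'r' vs 'w' !=
Hamming distance = 2


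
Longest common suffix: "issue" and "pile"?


Word 1: "issue"
Word 2: "pile"
Comparing from end:
  Pos -1: 'e' == 'e'
  Pos -2: 'u' != 'l' (stop)
LCS = "e" (length 1)


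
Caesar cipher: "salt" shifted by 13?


Word: "salt"
Shift: 13
Each letter → (letter + shift) mod 26:
  's' (18) + 13 = 5 → 'f'
  'a' (0) + 13 = 13 → 'n'
  'l' (11) + 13 = 24 → 'y'
  't' (19) + 13 = 6 → 'g'
Result = "fnyg"


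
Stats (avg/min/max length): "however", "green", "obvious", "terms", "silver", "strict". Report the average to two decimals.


Lengths: "however"=7, "green"=5, "obvious"=7, "terms"=5, "silver"=6, "strict"=6
Sum = 36, Count = 6
Average = 36/6 = 6.00
= avg=6.00, min=5, max=7


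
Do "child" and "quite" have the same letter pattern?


Pattern of "child": [0, 1, 2, 3, 4]
Pattern of "quite": [0, 1, 2, 3, 4]
Patterns match
Same pattern = Yes


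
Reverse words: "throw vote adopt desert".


Original: "throw vote adopt desert"
Words (1..n): throw | vote | adopt | desert
Reversed (n..1): desert | adopt | vote | throw
Result = "desert adopt vote throw"


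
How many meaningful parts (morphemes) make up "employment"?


Word: "employment"
Morphemes: employ | -ment
Each morpheme carries meaning
= 2 morphemes


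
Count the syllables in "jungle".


Word: "jungle"
Syllable breakdown: jun · gle
Counting: 2 parts
= 2 syllables


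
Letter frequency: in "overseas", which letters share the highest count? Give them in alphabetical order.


Word: "overseas"
Letter counts:
  'a': 1
  'e': 2
  'o': 1
  'r': 1
  's': 2
  'v': 1
Maximum count = 2
Most frequent = 'e', 's' (2 times each)


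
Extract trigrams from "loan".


Word: "loan" (length 4)
Number of trigrams = 4 - 3 + 1 = 2
  Position 0: "loa"
  Position 1: "oan"
Trigrams = "loa", "oan"


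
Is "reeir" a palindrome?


Word: "reeir"
Reversed: "rieer"
Forward == Backward? reeir != rieer
Palindrome = No


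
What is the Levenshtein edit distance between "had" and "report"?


Word 1: "had" (length 3)
Word 2: "report" (length 6)
One optimal edit sequence (insert/delete/substitute each cost 1):
  1. insert 'r'  (+1)
  2. insert 'e'  (+1)
  3. insert 'p'  (+1)
  4. substitute 'h' -> 'o'  (+1)
  5. substitute 'a' -> 'r'  (+1)
  6. substitute 'd' -> 't'  (+1)
Total edit operations: 6
Edit distance = 6


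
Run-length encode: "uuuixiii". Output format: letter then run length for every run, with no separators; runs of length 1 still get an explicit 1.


String: "uuuixiii"
Scanning for consecutive runs:
  'u' x 3
  'i' x 1
  'x' x 1
  'i' x 3
RLE = "u3i1x1i3"


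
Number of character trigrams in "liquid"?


Word: "liquid" (length 6)
Number of 3-grams = length - 3 + 1 = 6 - 3 + 1
= 4


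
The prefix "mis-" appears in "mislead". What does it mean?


Prefix: mis-
Example: mislead (mis- + lead)
Meaning = wrongly


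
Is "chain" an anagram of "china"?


Word 1: "china" → sorted: achin
Word 2: "chain" → sorted: achin
Same letters? achin == achin
Anagram = Yes


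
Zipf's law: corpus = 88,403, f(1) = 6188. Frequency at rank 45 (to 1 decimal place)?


Zipf's law: f(r) = f(1) / r
f(1) = 6188
f(45) = 6188 / 45
= 137.5 occurrences


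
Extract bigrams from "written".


Word: "written" (length 7)
Number of bigrams = 7 - 2 + 1 = 6
  Position 0: "wr"
  Position 1: "ri"
  Position 2: "it"
  Position 3: "tt"
  Position 4: "te"
  Position 5: "en"
Bigrams = "wr", "ri", "it", "tt", "te", "en"


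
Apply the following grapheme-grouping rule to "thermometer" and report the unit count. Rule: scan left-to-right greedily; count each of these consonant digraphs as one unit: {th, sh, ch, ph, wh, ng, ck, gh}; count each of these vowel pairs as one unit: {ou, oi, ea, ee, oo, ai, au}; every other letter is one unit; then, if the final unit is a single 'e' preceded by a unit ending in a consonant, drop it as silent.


Word: "thermometer" (11 letters)
Left-to-right scan:
  (1) 'th' (digraph)
  (2) 'e' (letter)
  (3) 'r' (letter)
  (4) 'm' (letter)
  (5) 'o' (letter)
  (6) 'm' (letter)
  (7) 'e' (letter)
  (8) 't' (letter)
  (9) 'e' (letter)
  (10) 'r' (letter)
Units from scan: 10
Sound units = 10 units


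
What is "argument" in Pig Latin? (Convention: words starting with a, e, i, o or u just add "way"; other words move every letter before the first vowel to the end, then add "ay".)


Word: "argument"
Starts with vowel → add 'way'
Pig Latin = "argumentway"


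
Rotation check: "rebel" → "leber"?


Word: "rebel", Candidate: "leber"
Method: check if candidate is substring of word+word
"rebelrebel" contains "leber"? No
Is rotation = No


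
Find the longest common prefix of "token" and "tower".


Word 1: "token"
Word 2: "tower"
Comparing from start:
  Pos 0: 't' == 't'
  Pos 1: 'o' == 'o'
  Pos 2: 'k' != 'w' (stop)
LCP = "to" (length 2)


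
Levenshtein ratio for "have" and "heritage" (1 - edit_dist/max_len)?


Word 1: "have" (length 4)
Word 2: "heritage" (length 8)
One optimal edit sequence:
  1. keep 'h'
  2. insert 'e'  (+1)
  3. insert 'r'  (+1)
  4. insert 'i'  (+1)
  5. insert 't'  (+1)
  6. keep 'a'
  7. substitute 'v' -> 'g'  (+1)
  8. keep 'e'
Edit distance = 5
Max length = max(4, 8) = 8
Similarity = 1 - 5/8
= 0.3750


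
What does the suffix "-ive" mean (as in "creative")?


Suffix: -ive
Example: creative = create + -ive, with a spelling change
Meaning = tending to


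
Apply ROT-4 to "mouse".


Word: "mouse"
Shift: 4
Each letter → (letter + shift) mod 26:
  'm' (12) + 4 = 16 → 'q'
  'o' (14) + 4 = 18 → 's'
  'u' (20) + 4 = 24 → 'y'
  's' (18) + 4 = 22 → 'w'
  'e' (4) + 4 = 8 → 'i'
Result = "qsywi"


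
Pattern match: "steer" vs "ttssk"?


Pattern of "steer": [0, 1, 2, 2, 3]
Pattern of "ttssk": [0, 0, 1, 1, 2]
Patterns do not match
Same pattern = No


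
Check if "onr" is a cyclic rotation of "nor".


Word: "nor", Candidate: "onr"
Method: check if candidate is substring of word+word
"nornor" contains "onr"? No
Is rotation = No


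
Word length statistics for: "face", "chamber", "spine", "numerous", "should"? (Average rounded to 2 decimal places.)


Lengths: "face"=4, "chamber"=7, "spine"=5, "numerous"=8, "should"=6
Sum = 30, Count = 5
Average = 30/5 = 6.00
= avg=6.00, min=4, max=8


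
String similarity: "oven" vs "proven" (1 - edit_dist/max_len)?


Word 1: "oven" (length 4)
Word 2: "proven" (length 6)
One optimal edit sequence:
  1. insert 'p'  (+1)
  2. insert 'r'  (+1)
  3. keep 'o'
  4. keep 'v'
  5. keep 'e'
  6. keep 'n'
Edit distance = 2
Max length = max(4, 6) = 6
Similarity = 1 - 2/6
= 0.6667


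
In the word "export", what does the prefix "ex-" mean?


Prefix: ex-
Example: export (ex- + port)
Meaning = out / former


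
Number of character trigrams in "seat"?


Word: "seat" (length 4)
Number of 3-grams = length - 3 + 1 = 4 - 3 + 1
= 2


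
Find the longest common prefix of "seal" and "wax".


Word 1: "seal"
Word 2: "wax"
Comparing from start:
  Pos 0: 's' != 'w' (stop)
LCP = "" (length 0)


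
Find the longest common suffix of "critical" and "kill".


Word 1: "critical"
Word 2: "kill"
Comparing from end:
  Pos -1: 'l' == 'l'
  Pos -2: 'a' != 'l' (stop)
LCS = "l" (length 1)


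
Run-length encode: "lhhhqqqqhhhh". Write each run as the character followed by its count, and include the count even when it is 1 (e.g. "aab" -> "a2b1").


String: "lhhhqqqqhhhh"
Scanning for consecutive runs:
  'l' x 1
  'h' x 3
  'q' x 4
  'h' x 4
RLE = "l1h3q4h4"


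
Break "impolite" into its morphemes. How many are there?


Word: "impolite"
Morphemes: im- + polite
Each morpheme carries meaning
= 2 morphemes


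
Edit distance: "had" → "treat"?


Word 1: "had" (length 3)
Word 2: "treat" (length 5)
One optimal edit sequence (insert/delete/substitute each cost 1):
  1. insert 't'  (+1)
  2. insert 'r'  (+1)
  3. substitute 'h' -> 'e'  (+1)
  4. keep 'a'
  5. substitute 'd' -> 't'  (+1)
Total edit operations: 4
Edit distance = 4


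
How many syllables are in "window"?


Word: "window"
Syllable breakdown: win / dow
Counting: 2 parts
= 2 syllables


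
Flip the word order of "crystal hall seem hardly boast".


Original: "crystal hall seem hardly boast"
Words (1..n): crystal | hall | seem | hardly | boast
Reversed (n..1): boast | hardly | seem | hall | crystal
Result = "boast hardly seem hall crystal"


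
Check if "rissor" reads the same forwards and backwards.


Word: "rissor"
Reversed: "rossir"
Forward == Backward? rissor != rossir
Palindrome = No


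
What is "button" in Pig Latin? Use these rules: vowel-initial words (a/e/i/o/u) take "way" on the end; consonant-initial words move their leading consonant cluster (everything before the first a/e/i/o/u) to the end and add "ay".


Word: "button"
Starts with consonant(s) → move to end, add 'ay'
Consonant cluster: "b"
Pig Latin = "uttonbay"


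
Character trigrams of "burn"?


Word: "burn" (length 4)
Number of trigrams = 4 - 3 + 1 = 2
  Position 0: "bur"
  Position 1: "urn"
Trigrams = "bur", "urn"


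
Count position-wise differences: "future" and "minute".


Comparing character by character (same length = 6):
  Pos 0: 'f' vs 'm' !=
  Pos 1: 'u' vs 'i' !=
  Pos 2: 't' vs 'n' !=
  Pos 3: 'u' vs 'u' =
  Pos 4: 'r' vs 't' !=
  Pos 5: 'e' vs 'e' =
Hamming distance = 4


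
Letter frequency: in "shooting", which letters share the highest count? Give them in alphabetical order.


Word: "shooting"
Letter counts:
  'g': 1
  'h': 1
  'i': 1
  'n': 1
  'o': 2
  's': 1
  't': 1
Maximum count = 2
Most frequent = 'o' (2 times each)


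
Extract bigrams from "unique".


Word: "unique" (length 6)
Number of bigrams = 6 - 2 + 1 = 5
  Position 0: "un"
  Position 1: "ni"
  Position 2: "iq"
  Position 3: "qu"
  Position 4: "ue"
Bigrams = "un", "ni", "iq", "qu", "ue"


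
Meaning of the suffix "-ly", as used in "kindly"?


Suffix: -ly
As in: kindly -> kind + -ly
Meaning = in a manner


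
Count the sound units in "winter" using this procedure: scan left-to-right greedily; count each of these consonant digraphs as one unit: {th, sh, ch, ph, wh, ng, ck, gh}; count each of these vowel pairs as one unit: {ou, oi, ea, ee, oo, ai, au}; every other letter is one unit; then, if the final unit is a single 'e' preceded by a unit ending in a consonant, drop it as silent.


Word: "winter" (6 letters)
Left-to-right scan:
  (1) 'w' (letter)
  (2) 'i' (letter)
  (3) 'n' (letter)
  (4) 't' (letter)
  (5) 'e' (letter)
  (6) 'r' (letter)
Units from scan: 6
Sound units = 6 units


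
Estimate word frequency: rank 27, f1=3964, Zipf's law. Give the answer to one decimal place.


Zipf's law: f(r) = f(1) / r
f(1) = 3964
f(27) = 3964 / 27
= 146.8 occurrences


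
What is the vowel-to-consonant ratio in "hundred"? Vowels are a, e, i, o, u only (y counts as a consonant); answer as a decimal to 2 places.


Word: "hundred"
Vowels (a,e,i,o,u): 2
Consonants: 5
Ratio = 2/5
= 0.40


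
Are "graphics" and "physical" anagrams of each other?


Word 1: "graphics" → sorted: acghiprs
Word 2: "physical" → sorted: achilpsy
Same letters? acghiprs != achilpsy
Anagram = No


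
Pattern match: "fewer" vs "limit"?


Pattern of "fewer": [0, 1, 2, 1, 3]
Pattern of "limit": [0, 1, 2, 1, 3]
Patterns match
Same pattern = Yes


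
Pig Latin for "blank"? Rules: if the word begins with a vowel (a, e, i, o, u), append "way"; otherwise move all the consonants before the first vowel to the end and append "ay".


Word: "blank"
Starts with consonant(s) → move to end, add 'ay'
Consonant cluster: "bl"
Pig Latin = "ankblay"


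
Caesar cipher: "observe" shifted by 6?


Word: "observe"
Shift: 6
Each letter → (letter + shift) mod 26:
  'o' (14) + 6 = 20 → 'u'
  'b' (1) + 6 = 7 → 'h'
  's' (18) + 6 = 24 → 'y'
  'e' (4) + 6 = 10 → 'k'
  'r' (17) + 6 = 23 → 'x'
  'v' (21) + 6 = 1 → 'b'
  'e' (4) + 6 = 10 → 'k'
Result = "uhykxbk"


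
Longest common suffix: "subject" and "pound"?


Word 1: "subject"
Word 2: "pound"
Comparing from end:
  Pos -1: 't' != 'd' (stop)
LCS = "" (length 0)


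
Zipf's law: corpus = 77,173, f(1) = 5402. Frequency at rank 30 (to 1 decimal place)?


Zipf's law: f(r) = f(1) / r
f(1) = 5402
f(30) = 5402 / 30
= 180.1 occurrences


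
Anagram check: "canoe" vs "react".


Word 1: "canoe" → sorted: aceno
Word 2: "react" → sorted: acert
Same letters? aceno != acert
Anagram = No


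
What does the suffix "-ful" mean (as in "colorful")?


Suffix: -ful
Example: colorful (color + -ful)
Meaning = full of


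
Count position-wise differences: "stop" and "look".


Comparing character by character (same length = 4):
  Pos 0: 's' vs 'l' !=
  Pos 1: 't' vs 'o' !=
  Pos 2: 'o' vs 'o' =
  Pos 3: 'p' vs 'k' !=
Hamming distance = 3


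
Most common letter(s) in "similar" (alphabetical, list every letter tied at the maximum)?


Word: "similar"
Letter counts:
  'a': 1
  'i': 2
  'l': 1
  'm': 1
  'r': 1
  's': 1
Maximum count = 2
Most frequent = 'i' (2 times each)


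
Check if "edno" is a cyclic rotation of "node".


Word: "node", Candidate: "edno"
Method: check if candidate is substring of word+word
"nodenode" contains "edno"? No
Is rotation = No


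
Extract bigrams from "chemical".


Word: "chemical" (length 8)
Number of bigrams = 8 - 2 + 1 = 7
  Position 0: "ch"
  Position 1: "he"
  Position 2: "em"
  Position 3: "mi"
  Position 4: "ic"
  Position 5: "ca"
  Position 6: "al"
Bigrams = "ch", "he", "em", "mi", "ic", "ca", "al"


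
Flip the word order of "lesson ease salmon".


Original: "lesson ease salmon"
Words (1..n): lesson | ease | salmon
Reversed (n..1): salmon | ease | lesson
Result = "salmon ease lesson"


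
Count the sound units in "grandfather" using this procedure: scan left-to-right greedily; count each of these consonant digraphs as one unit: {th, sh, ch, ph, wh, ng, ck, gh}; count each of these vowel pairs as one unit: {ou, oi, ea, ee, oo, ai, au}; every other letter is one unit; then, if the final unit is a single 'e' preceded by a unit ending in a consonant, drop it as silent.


Word: "grandfather" (11 letters)
Left-to-right scan:
  (1) 'g' (letter)
  (2) 'r' (letter)
  (3) 'a' (letter)
  (4) 'n' (letter)
  (5) 'd' (letter)
  (6) 'f' (letter)
  (7) 'a' (letter)
  (8) 'th' (digraph)
  (9) 'e' (letter)
  (10) 'r' (letter)
Units from scan: 10
Sound units = 10 units


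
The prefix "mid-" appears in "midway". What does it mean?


Prefix: mid-
As in: midway -> mid- + way
Meaning = middle


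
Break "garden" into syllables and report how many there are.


Word: "garden"
Syllable breakdown: gar-den
Counting: 2 parts
= 2 syllables


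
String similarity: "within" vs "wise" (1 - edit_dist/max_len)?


Word 1: "within" (length 6)
Word 2: "wise" (length 4)
One optimal edit sequence:
  1. keep 'w'
  2. keep 'i'
  3. delete 't'  (+1)
  4. delete 'h'  (+1)
  5. substitute 'i' -> 's'  (+1)
  6. substitute 'n' -> 'e'  (+1)
Edit distance = 4
Max length = max(6, 4) = 6
Similarity = 1 - 4/6
= 0.3333


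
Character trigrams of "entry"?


Word: "entry" (length 5)
Number of trigrams = 5 - 3 + 1 = 3
  Position 0: "ent"
  Position 1: "ntr"
  Position 2: "try"
Trigrams = "ent", "ntr", "try"


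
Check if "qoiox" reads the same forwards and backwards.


Word: "qoiox"
Reversed: "xoioq"
Forward == Backward? qoiox != xoioq
Palindrome = No


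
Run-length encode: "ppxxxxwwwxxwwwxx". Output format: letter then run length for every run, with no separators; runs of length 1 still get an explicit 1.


String: "ppxxxxwwwxxwwwxx"
Scanning for consecutive runs:
  'p' x 2
  'x' x 4
  'w' x 3
  'x' x 2
  'w' x 3
  'x' x 2
RLE = "p2x4w3x2w3x2"


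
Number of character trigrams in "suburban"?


Word: "suburban" (length 8)
Number of 3-grams = length - 3 + 1 = 8 - 3 + 1
= 6


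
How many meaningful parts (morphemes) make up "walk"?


Word: "walk"
Morphemes: walk
Each morpheme carries meaning
= 1 morpheme


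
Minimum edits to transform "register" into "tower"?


Word 1: "register" (length 8)
Word 2: "tower" (length 5)
One optimal edit sequence (insert/delete/substitute each cost 1):
  1. delete 'r'  (+1)
  2. delete 'e'  (+1)
  3. delete 'g'  (+1)
  4. substitute 'i' -> 't'  (+1)
  5. substitute 's' -> 'o'  (+1)
  6. substitute 't' -> 'w'  (+1)
  7. keep 'e'
  8. keep 'r'
Total edit operations: 6
Edit distance = 6


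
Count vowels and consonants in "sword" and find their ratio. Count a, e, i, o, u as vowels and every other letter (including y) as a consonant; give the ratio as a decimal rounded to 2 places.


Word: "sword"
Vowels (a,e,i,o,u): 1
Consonants: 4
Ratio = 1/4
= 0.25


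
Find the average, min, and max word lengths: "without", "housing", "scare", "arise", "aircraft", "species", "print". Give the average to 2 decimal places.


Lengths: "without"=7, "housing"=7, "scare"=5, "arise"=5, "aircraft"=8, "species"=7, "print"=5
Sum = 44, Count = 7
Average = 44/7 = 6.29
= avg=6.29, min=5, max=8


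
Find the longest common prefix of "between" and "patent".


Word 1: "between"
Word 2: "patent"
Comparing from start:
  Pos 0: 'b' != 'p' (stop)
LCP = "" (length 0)


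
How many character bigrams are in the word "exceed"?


Word: "exceed" (length 6)
Number of 2-grams = length - 2 + 1 = 6 - 2 + 1
= 5


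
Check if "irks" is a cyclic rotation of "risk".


Word: "risk", Candidate: "irks"
Method: check if candidate is substring of word+word
"riskrisk" contains "irks"? No
Is rotation = No


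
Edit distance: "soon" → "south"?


Word 1: "soon" (length 4)
Word 2: "south" (length 5)
One optimal edit sequence (insert/delete/substitute each cost 1):
  1. keep 's'
  2. keep 'o'
  3. insert 'u'  (+1)
  4. substitute 'o' -> 't'  (+1)
  5. substitute 'n' -> 'h'  (+1)
Total edit operations: 3
Edit distance = 3


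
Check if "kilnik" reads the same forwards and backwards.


Word: "kilnik"
Reversed: "kinlik"
Forward == Backward? kilnik != kinlik
Palindrome = No


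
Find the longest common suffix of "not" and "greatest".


Word 1: "not"
Word 2: "greatest"
Comparing from end:
  Pos -1: 't' == 't'
  Pos -2: 'o' != 's' (stop)
LCS = "t" (length 1)


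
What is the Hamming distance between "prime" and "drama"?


Comparing character by character (same length = 5):
  Pos 0: 'p' vs 'd' !=
  Pos 1: 'r' vs 'r' =
  Pos 2: 'i' vs 'a' !=
  Pos 3: 'm' vs 'm' =
  Pos 4: 'e' vs 'a' !=
Hamming distance = 3


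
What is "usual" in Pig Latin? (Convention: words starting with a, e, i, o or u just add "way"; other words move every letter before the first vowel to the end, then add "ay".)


Word: "usual"
Starts with vowel → add 'way'
Pig Latin = "usualway"


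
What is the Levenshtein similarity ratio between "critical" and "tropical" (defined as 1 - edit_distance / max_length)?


Word 1: "critical" (length 8)
Word 2: "tropical" (length 8)
One optimal edit sequence:
  1. substitute 'c' -> 't'  (+1)
  2. keep 'r'
  3. substitute 'i' -> 'o'  (+1)
  4. substitute 't' -> 'p'  (+1)
  5. keep 'i'
  6. keep 'c'
  7. keep 'a'
  8. keep 'l'
Edit distance = 3
Max length = max(8, 8) = 8
Similarity = 1 - 3/8
= 0.6250


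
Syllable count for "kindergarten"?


Word: "kindergarten"
Syllable breakdown: kin | der | gar | ten
Counting: 4 parts
= 4 syllables


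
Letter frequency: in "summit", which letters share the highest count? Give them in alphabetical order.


Word: "summit"
Letter counts:
  'i': 1
  'm': 2
  's': 1
  't': 1
  'u': 1
Maximum count = 2
Most frequent = 'm' (2 times each)


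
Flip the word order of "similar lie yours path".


Original: "similar lie yours path"
Words (1..n): similar | lie | yours | path
Reversed (n..1): path | yours | lie | similar
Result = "path yours lie similar"


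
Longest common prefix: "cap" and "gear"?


Word 1: "cap"
Word 2: "gear"
Comparing from start:
  Pos 0: 'c' != 'g' (stop)
LCP = "" (length 0)


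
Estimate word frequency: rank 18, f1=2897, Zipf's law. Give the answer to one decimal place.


Zipf's law: f(r) = f(1) / r
f(1) = 2897
f(18) = 2897 / 18
= 160.9 occurrences


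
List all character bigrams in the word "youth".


Word: "youth" (length 5)
Number of bigrams = 5 - 2 + 1 = 4
  Position 0: "yo"
  Position 1: "ou"
  Position 2: "ut"
  Position 3: "th"
Bigrams = "yo", "ou", "ut", "th"


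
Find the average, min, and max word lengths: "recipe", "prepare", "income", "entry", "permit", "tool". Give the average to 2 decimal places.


Lengths: "recipe"=6, "prepare"=7, "income"=6, "entry"=5, "permit"=6, "tool"=4
Sum = 34, Count = 6
Average = 34/6 = 5.67
= avg=5.67, min=4, max=7


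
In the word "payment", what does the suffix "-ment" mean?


Suffix: -ment
As in: payment -> pay + -ment
Meaning = result of action


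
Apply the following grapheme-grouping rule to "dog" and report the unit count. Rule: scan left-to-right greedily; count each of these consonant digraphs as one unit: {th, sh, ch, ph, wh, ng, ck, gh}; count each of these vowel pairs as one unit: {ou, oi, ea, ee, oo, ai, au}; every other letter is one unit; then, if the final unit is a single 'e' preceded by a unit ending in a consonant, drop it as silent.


Word: "dog" (3 letters)
Left-to-right scan:
  (1) 'd' (letter)
  (2) 'o' (letter)
  (3) 'g' (letter)
Units from scan: 3
Sound units = 3 units


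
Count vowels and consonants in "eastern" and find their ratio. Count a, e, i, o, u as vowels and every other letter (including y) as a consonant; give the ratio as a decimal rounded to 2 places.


Word: "eastern"
Vowels (a,e,i,o,u): 3
Consonants: 4
Ratio = 3/4
= 0.75


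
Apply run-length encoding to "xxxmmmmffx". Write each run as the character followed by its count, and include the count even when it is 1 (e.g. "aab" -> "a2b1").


String: "xxxmmmmffx"
Scanning for consecutive runs:
  'x' x 3
  'm' x 4
  'f' x 2
  'x' x 1
RLE = "x3m4f2x1"


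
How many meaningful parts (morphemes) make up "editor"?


Word: "editor"
Morphemes: edit | -or
Each morpheme carries meaning
= 2 morphemes


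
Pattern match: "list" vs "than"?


Pattern of "list": [0, 1, 2, 3]
Pattern of "than": [0, 1, 2, 3]
Patterns match
Same pattern = Yes


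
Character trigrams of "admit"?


Word: "admit" (length 5)
Number of trigrams = 5 - 3 + 1 = 3
  Position 0: "adm"
  Position 1: "dmi"
  Position 2: "mit"
Trigrams = "adm", "dmi", "mit"


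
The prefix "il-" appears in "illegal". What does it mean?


Prefix: il-
Example: illegal = il- + legal
Meaning = not


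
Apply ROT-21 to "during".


Word: "during"
Shift: 21
Each letter → (letter + shift) mod 26:
  'd' (3) + 21 = 24 → 'y'
  'u' (20) + 21 = 15 → 'p'
  'r' (17) + 21 = 12 → 'm'
  'i' (8) + 21 = 3 → 'd'
  'n' (13) + 21 = 8 → 'i'
  'g' (6) + 21 = 1 → 'b'
Result = "ypmdib"


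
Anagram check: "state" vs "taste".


Word 1: "state" → sorted: aestt
Word 2: "taste" → sorted: aestt
Same letters? aestt == aestt
Anagram = Yes


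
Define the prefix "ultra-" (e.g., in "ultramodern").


Prefix: ultra-
As in: ultramodern -> ultra- + modern
Meaning = beyond


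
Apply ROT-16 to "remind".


Word: "remind"
Shift: 16
Each letter → (letter + shift) mod 26:
  'r' (17) + 16 = 7 → 'h'
  'e' (4) + 16 = 20 → 'u'
  'm' (12) + 16 = 2 → 'c'
  'i' (8) + 16 = 24 → 'y'
  'n' (13) + 16 = 3 → 'd'
  'd' (3) + 16 = 19 → 't'
Result = "hucydt"


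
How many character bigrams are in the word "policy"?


Word: "policy" (length 6)
Number of 2-grams = length - 2 + 1 = 6 - 2 + 1
= 5


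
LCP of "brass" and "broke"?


Word 1: "brass"
Word 2: "broke"
Comparing from start:
  Pos 0: 'b' == 'b'
  Pos 1: 'r' == 'r'
  Pos 2: 'a' != 'o' (stop)
LCP = "br" (length 2)


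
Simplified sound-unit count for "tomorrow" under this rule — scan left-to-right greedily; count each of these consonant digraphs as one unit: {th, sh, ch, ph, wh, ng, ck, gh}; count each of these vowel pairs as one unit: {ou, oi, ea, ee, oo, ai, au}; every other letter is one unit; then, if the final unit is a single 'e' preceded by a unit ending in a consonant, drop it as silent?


Word: "tomorrow" (8 letters)
Left-to-right scan:
  [1] 't' (letter)
  [2] 'o' (letter)
  [3] 'm' (letter)
  [4] 'o' (letter)
  [5] 'r' (letter)
  [6] 'r' (letter)
  [7] 'o' (letter)
  [8] 'w' (letter)
Units from scan: 8
Sound units = 8 units


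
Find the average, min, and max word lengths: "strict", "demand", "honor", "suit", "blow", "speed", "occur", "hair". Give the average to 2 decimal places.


Lengths: "strict"=6, "demand"=6, "honor"=5, "suit"=4, "blow"=4, "speed"=5, "occur"=5, "hair"=4
Sum = 39, Count = 8
Average = 39/8 = 4.88
= avg=4.88, min=4, max=6


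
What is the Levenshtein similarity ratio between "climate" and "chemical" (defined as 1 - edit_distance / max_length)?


Word 1: "climate" (length 7)
Word 2: "chemical" (length 8)
One optimal edit sequence:
  1. keep 'c'
  2. substitute 'l' -> 'h'  (+1)
  3. substitute 'i' -> 'e'  (+1)
  4. keep 'm'
  5. insert 'i'  (+1)
  6. substitute 'a' -> 'c'  (+1)
  7. substitute 't' -> 'a'  (+1)
  8. substitute 'e' -> 'l'  (+1)
Edit distance = 6
Max length = max(7, 8) = 8
Similarity = 1 - 6/8
= 0.2500


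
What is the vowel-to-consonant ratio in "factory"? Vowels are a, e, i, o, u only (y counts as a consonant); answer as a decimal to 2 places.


Word: "factory"
Vowels (a,e,i,o,u): 2
Consonants: 5
Ratio = 2/5
= 0.40


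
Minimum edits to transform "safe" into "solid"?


Word 1: "safe" (length 4)
Word 2: "solid" (length 5)
One optimal edit sequence (insert/delete/substitute each cost 1):
  1. keep 's'
  2. insert 'o'  (+1)
  3. substitute 'a' -> 'l'  (+1)
  4. substitute 'f' -> 'i'  (+1)
  5. substitute 'e' -> 'd'  (+1)
Total edit operations: 4
Edit distance = 4


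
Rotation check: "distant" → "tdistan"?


Word: "distant", Candidate: "tdistan"
Method: check if candidate is substring of word+word
"distantdistant" contains "tdistan"? Yes
Is rotation = Yes


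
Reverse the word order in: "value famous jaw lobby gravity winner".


Original: "value famous jaw lobby gravity winner"
Words (1..n): value | famous | jaw | lobby | gravity | winner
Reversed (n..1): winner | gravity | lobby | jaw | famous | value
Result = "winner gravity lobby jaw famous value"


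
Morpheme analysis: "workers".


Word: "workers"
Morphemes: work + -er + -s
Each morpheme carries meaning
= 3 morphemes


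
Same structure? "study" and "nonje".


Pattern of "study": [0, 1, 2, 3, 4]
Pattern of "nonje": [0, 1, 0, 2, 3]
Patterns do not match
Same pattern = No


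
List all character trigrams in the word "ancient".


Word: "ancient" (length 7)
Number of trigrams = 7 - 3 + 1 = 5
  Position 0: "anc"
  Position 1: "nci"
  Position 2: "cie"
  Position 3: "ien"
  Position 4: "ent"
Trigrams = "anc", "nci", "cie", "ien", "ent"


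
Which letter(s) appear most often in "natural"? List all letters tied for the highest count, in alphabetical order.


Word: "natural"
Letter counts:
  'a': 2
  'l': 1
  'n': 1
  'r': 1
  't': 1
  'u': 1
Maximum count = 2
Most frequent = 'a' (2 times each)


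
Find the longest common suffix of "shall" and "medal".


Word 1: "shall"
Word 2: "medal"
Comparing from end:
  Pos -1: 'l' == 'l'
  Pos -2: 'l' != 'a' (stop)
LCS = "l" (length 1)


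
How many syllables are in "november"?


Word: "november"
Syllable breakdown: no-vem-ber
Counting: 3 parts
= 3 syllables


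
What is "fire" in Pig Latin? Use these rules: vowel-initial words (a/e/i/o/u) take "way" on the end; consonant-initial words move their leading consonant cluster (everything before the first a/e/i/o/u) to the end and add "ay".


Word: "fire"
Starts with consonant(s) → move to end, add 'ay'
Consonant cluster: "f"
Pig Latin = "irefay"


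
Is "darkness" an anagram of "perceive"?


Word 1: "perceive" → sorted: ceeeiprv
Word 2: "darkness" → sorted: adeknrss
Same letters? ceeeiprv != adeknrss
Anagram = No


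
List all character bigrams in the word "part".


Word: "part" (length 4)
Number of bigrams = 4 - 2 + 1 = 3
  Position 0: "pa"
  Position 1: "ar"
  Position 2: "rt"
Bigrams = "pa", "ar", "rt"


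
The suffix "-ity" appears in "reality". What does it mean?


Suffix: -ity
As in: reality -> real + -ity
Meaning = quality of


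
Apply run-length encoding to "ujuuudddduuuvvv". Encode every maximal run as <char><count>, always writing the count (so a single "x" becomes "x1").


String: "ujuuudddduuuvvv"
Scanning for consecutive runs:
  'u' x 1
  'j' x 1
  'u' x 3
  'd' x 4
  'u' x 3
  'v' x 3
RLE = "u1j1u3d4u3v3"


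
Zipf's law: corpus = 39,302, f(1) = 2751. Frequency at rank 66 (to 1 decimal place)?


Zipf's law: f(r) = f(1) / r
f(1) = 2751
f(66) = 2751 / 66
= 41.7 occurrences


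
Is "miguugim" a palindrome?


Word: "miguugim"
Reversed: "miguugim"
Forward == Backward? miguugim == miguugim
Palindrome = Yes


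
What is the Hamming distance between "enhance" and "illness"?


Comparing character by character (same length = 7):
  Pos 0: 'e' vs 'i' !=
  Pos 1: 'n' vs 'l' !=
  Pos 2: 'h' vs 'l' !=
  Pos 3: 'a' vs 'n' !=
  Pos 4: 'n' vs 'e' !=
  Pos 5: 'c' vs 's' !=
  Pos 6: 'e' vs 's' !=
Hamming distance = 7


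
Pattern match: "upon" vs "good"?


Pattern of "upon": [0, 1, 2, 3]
Pattern of "good": [0, 1, 1, 2]
Patterns do not match
Same pattern = No


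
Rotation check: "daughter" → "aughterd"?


Word: "daughter", Candidate: "aughterd"
Method: check if candidate is substring of word+word
"daughterdaughter" contains "aughterd"? Yes
Is rotation = Yes


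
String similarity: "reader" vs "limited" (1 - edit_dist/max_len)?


Word 1: "reader" (length 6)
Word 2: "limited" (length 7)
One optimal edit sequence:
  1. insert 'l'  (+1)
  2. substitute 'r' -> 'i'  (+1)
  3. substitute 'e' -> 'm'  (+1)
  4. substitute 'a' -> 'i'  (+1)
  5. substitute 'd' -> 't'  (+1)
  6. keep 'e'
  7. substitute 'r' -> 'd'  (+1)
Edit distance = 6
Max length = max(6, 7) = 7
Similarity = 1 - 6/7
= 0.1429


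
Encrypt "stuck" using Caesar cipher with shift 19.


Word: "stuck"
Shift: 19
Each letter → (letter + shift) mod 26:
  's' (18) + 19 = 11 → 'l'
  't' (19) + 19 = 12 → 'm'
  'u' (20) + 19 = 13 → 'n'
  'c' (2) + 19 = 21 → 'v'
  'k' (10) + 19 = 3 → 'd'
Result = "lmnvd"


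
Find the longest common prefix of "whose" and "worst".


Word 1: "whose"
Word 2: "worst"
Comparing from start:
  Pos 0: 'w' == 'w'
  Pos 1: 'h' != 'o' (stop)
LCP = "w" (length 1)


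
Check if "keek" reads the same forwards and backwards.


Word: "keek"
Reversed: "keek"
Forward == Backward? keek == keek
Palindrome = Yes


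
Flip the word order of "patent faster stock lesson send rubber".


Original: "patent faster stock lesson send rubber"
Words (1..n): patent | faster | stock | lesson | send | rubber
Reversed (n..1): rubber | send | lesson | stock | faster | patent
Result = "rubber send lesson stock faster patent"


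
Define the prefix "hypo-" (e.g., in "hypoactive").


Prefix: hypo-
Example: hypoactive (hypo- + active)
Meaning = under / below normal


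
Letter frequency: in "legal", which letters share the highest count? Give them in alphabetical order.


Word: "legal"
Letter counts:
  'a': 1
  'e': 1
  'g': 1
  'l': 2
Maximum count = 2
Most frequent = 'l' (2 times each)


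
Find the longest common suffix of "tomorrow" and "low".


Word 1: "tomorrow"
Word 2: "low"
Comparing from end:
  Pos -1: 'w' == 'w'
  Pos -2: 'o' == 'o'
  Pos -3: 'r' != 'l' (stop)
LCS = "ow" (length 2)


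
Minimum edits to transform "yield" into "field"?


Word 1: "yield" (length 5)
Word 2: "field" (length 5)
One optimal edit sequence (insert/delete/substitute each cost 1):
  1. substitute 'y' -> 'f'  (+1)
  2. keep 'i'
  3. keep 'e'
  4. keep 'l'
  5. keep 'd'
Total edit operations: 1
Edit distance = 1


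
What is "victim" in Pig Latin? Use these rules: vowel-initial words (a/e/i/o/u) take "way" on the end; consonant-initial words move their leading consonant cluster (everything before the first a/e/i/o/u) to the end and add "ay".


Word: "victim"
Starts with consonant(s) → move to end, add 'ay'
Consonant cluster: "v"
Pig Latin = "ictimvay"


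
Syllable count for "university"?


Word: "university"
Syllable breakdown: u / ni / ver / si / ty
Counting: 5 parts
= 5 syllables


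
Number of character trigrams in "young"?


Word: "young" (length 5)
Number of 3-grams = length - 3 + 1 = 5 - 3 + 1
= 3


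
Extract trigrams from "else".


Word: "else" (length 4)
Number of trigrams = 4 - 3 + 1 = 2
  Position 0: "els"
  Position 1: "lse"
Trigrams = "els", "lse"


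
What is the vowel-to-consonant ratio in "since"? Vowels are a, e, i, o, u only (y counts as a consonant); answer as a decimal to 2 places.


Word: "since"
Vowels (a,e,i,o,u): 2
Consonants: 3
Ratio = 2/3
= 0.67


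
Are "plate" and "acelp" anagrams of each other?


Word 1: "plate" → sorted: aelpt
Word 2: "acelp" → sorted: acelp
Same letters? aelpt != acelp
Anagram = No


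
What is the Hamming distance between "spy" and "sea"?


Comparing character by character (same length = 3):
  Pos 0: 's' vs 's' =
  Pos 1: 'p' vs 'e' !=
  Pos 2: 'y' vs 'a' !=
Hamming distance = 2


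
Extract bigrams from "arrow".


Word: "arrow" (length 5)
Number of bigrams = 5 - 2 + 1 = 4
  Position 0: "ar"
  Position 1: "rr"
  Position 2: "ro"
  Position 3: "ow"
Bigrams = "ar", "rr", "ro", "ow"


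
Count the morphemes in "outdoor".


Word: "outdoor"
Morphemes: out- + door
Each morpheme carries meaning
= 2 morphemes


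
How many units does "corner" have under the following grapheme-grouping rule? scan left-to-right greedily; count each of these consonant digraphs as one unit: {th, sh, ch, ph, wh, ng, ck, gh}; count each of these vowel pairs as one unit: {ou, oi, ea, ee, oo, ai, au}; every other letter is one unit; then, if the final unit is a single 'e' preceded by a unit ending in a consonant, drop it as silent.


Word: "corner" (6 letters)
Left-to-right scan:
  (1) 'c' (letter)
  (2) 'o' (letter)
  (3) 'r' (letter)
  (4) 'n' (letter)
  (5) 'e' (letter)
  (6) 'r' (letter)
Units from scan: 6
Sound units = 6 units


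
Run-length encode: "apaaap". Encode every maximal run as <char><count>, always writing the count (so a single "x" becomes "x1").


String: "apaaap"
Scanning for consecutive runs:
  'a' x 1
  'p' x 1
  'a' x 3
  'p' x 1
RLE = "a1p1a3p1"


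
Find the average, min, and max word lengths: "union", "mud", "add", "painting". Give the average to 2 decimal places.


Lengths: "union"=5, "mud"=3, "add"=3, "painting"=8
Sum = 19, Count = 4
Average = 19/4 = 4.75
= avg=4.75, min=3, max=8


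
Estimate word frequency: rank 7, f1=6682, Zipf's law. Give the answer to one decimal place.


Zipf's law: f(r) = f(1) / r
f(1) = 6682
f(7) = 6682 / 7
= 954.6 occurrences


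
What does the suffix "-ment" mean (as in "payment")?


Suffix: -ment
Example: payment (pay + -ment)
Meaning = result of action


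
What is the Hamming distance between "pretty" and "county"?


Comparing character by character (same length = 6):
  Pos 0: 'p' vs 'c' !=
  Pos 1: 'r' vs 'o' !=
  Pos 2: 'e' vs 'u' !=
  Pos 3: 't' vs 'n' !=
  Pos 4: 't' vs 't' =
  Pos 5: 'y' vs 'y' =
Hamming distance = 4


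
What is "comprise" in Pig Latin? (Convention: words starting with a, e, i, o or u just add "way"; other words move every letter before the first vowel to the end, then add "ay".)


Word: "comprise"
Starts with consonant(s) → move to end, add 'ay'
Consonant cluster: "c"
Pig Latin = "omprisecay"


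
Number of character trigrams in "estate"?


Word: "estate" (length 6)
Number of 3-grams = length - 3 + 1 = 6 - 3 + 1
= 4


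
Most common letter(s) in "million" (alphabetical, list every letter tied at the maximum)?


Word: "million"
Letter counts:
  'i': 2
  'l': 2
  'm': 1
  'n': 1
  'o': 1
Maximum count = 2
Most frequent = 'i', 'l' (2 times each)


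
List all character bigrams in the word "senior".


Word: "senior" (length 6)
Number of bigrams = 6 - 2 + 1 = 5
  Position 0: "se"
  Position 1: "en"
  Position 2: "ni"
  Position 3: "io"
  Position 4: "or"
Bigrams = "se", "en", "ni", "io", "or"


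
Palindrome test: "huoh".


Word: "huoh"
Reversed: "houh"
Forward == Backward? huoh != houh
Palindrome = No


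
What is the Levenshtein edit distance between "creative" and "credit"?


Word 1: "creative" (length 8)
Word 2: "credit" (length 6)
One optimal edit sequence (insert/delete/substitute each cost 1):
  1. keep 'c'
  2. keep 'r'
  3. keep 'e'
  4. delete 'a'  (+1)
  5. substitute 't' -> 'd'  (+1)
  6. keep 'i'
  7. delete 'v'  (+1)
  8. substitute 'e' -> 't'  (+1)
Total edit operations: 4
Edit distance = 4


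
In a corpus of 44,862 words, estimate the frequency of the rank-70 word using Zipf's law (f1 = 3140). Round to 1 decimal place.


Zipf's law: f(r) = f(1) / r
f(1) = 3140
f(70) = 3140 / 70
= 44.9 occurrences


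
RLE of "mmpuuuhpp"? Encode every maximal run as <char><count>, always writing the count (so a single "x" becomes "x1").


String: "mmpuuuhpp"
Scanning for consecutive runs:
  'm' x 2
  'p' x 1
  'u' x 3
  'h' x 1
  'p' x 2
RLE = "m2p1u3h1p2"


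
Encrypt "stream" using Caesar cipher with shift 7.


Word: "stream"
Shift: 7
Each letter → (letter + shift) mod 26:
  's' (18) + 7 = 25 → 'z'
  't' (19) + 7 = 0 → 'a'
  'r' (17) + 7 = 24 → 'y'
  'e' (4) + 7 = 11 → 'l'
  'a' (0) + 7 = 7 → 'h'
  'm' (12) + 7 = 19 → 't'
Result = "zaylht"


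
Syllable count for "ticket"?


Word: "ticket"
Syllable breakdown: tick / et
Counting: 2 parts
= 2 syllables


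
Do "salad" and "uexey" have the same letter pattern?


Pattern of "salad": [0, 1, 2, 1, 3]
Pattern of "uexey": [0, 1, 2, 1, 3]
Patterns match
Same pattern = Yes
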